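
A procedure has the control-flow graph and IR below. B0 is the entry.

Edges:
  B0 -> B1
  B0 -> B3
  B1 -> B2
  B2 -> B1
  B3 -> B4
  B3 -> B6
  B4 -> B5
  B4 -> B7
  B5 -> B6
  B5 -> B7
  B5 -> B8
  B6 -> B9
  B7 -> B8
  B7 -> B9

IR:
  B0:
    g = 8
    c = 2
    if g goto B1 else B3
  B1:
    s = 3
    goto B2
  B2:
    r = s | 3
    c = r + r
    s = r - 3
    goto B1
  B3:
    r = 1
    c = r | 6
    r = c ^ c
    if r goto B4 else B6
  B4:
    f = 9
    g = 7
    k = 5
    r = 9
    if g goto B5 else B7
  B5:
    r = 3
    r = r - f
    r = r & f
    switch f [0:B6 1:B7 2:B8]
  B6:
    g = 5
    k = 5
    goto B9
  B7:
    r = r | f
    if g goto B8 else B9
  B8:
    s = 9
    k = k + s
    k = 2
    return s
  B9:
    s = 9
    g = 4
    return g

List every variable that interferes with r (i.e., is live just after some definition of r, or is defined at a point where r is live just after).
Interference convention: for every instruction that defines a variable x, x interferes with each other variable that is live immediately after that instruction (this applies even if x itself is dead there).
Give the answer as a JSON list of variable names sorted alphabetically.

Block summaries:
  B0 def {c,g} use ∅
  B1 def {s} use ∅
  B2 def {c,r,s} use {s}
  B3 def {c,r} use ∅
  B4 def {f,g,k,r} use ∅
  B5 def {r} use {f}
  B6 def {g,k} use ∅
  B7 def {r} use {f,g,r}
  B8 def {k,s} use {k}
  B9 def {g,s} use ∅

Live sets:
  live B0: ∅→∅
  live B1: ∅→{s}
  live B2: {s}→∅
  live B3: ∅→∅
  live B4: ∅→{f,g,k,r}
  live B5: {f,g,k}→{f,g,k,r}
  live B6: ∅→∅
  live B7: {f,g,k,r}→{k}
  live B8: {k}→∅
  live B9: ∅→∅

Interfere edges:
  c: {g,r}
  f: {g,k,r}
  g: {c,f,k,r}
  k: {f,g,r,s}
  r: {c,f,g,k}
  s: {k}

N(r) = ["c", "f", "g", "k"]

Answer: ["c", "f", "g", "k"]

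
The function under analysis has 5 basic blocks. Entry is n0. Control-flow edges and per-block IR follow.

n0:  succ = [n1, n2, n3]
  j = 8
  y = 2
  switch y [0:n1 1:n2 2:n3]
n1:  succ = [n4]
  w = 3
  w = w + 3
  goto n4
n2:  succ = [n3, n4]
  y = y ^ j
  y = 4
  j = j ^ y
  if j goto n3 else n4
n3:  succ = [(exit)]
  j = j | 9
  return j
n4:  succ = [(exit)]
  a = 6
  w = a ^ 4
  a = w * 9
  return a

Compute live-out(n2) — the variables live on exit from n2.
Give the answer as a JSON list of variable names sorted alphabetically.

Per-block:
  n0 def {j,y} use ∅
  n1 def {w} use ∅
  n2 def {j,y} use {j,y}
  n3 def {j} use {j}
  n4 def {a,w} use ∅

Backward fixpoint:
  live n0: ∅→{j,y}
  live n1: ∅→∅
  live n2: {j,y}→{j}
  live n3: {j}→∅
  live n4: ∅→∅

live-out(n2) = ["j"]

Answer: ["j"]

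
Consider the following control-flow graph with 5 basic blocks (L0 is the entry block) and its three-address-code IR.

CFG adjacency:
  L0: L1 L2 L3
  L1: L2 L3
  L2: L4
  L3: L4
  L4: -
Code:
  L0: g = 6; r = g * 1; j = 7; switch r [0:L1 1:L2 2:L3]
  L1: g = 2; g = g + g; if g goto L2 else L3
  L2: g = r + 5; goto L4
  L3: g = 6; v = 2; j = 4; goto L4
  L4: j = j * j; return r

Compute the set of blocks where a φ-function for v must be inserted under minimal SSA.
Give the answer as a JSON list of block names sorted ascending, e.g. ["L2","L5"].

Answer: ["L4"]

Derivation:
idom tree: L1←L0 L2←L0 L3←L0 L4←L0
Dom at joins:
  L2: preds {L0,L1}: {L0} ∩ {L0,L1} = {L0}; idom=L0
  L3: preds {L0,L1}: {L0} ∩ {L0,L1} = {L0}; idom=L0
  L4: preds {L2,L3}: {L0,L2} ∩ {L0,L3} = {L0}; idom=L0

DF walk-up:
  join L2 pred L0: · stop@L0
  join L2 pred L1: L1 stop@L0
  join L3 pred L0: · stop@L0
  join L3 pred L1: L1 stop@L0
  join L4 pred L2: L2 stop@L0
  join L4 pred L3: L3 stop@L0
  DF(L0)=∅
  DF(L1)={L2,L3}
  DF(L2)={L4}
  DF(L3)={L4}
  DF(L4)=∅

φ for v: defs {L3}
  DF⁺ = {L4}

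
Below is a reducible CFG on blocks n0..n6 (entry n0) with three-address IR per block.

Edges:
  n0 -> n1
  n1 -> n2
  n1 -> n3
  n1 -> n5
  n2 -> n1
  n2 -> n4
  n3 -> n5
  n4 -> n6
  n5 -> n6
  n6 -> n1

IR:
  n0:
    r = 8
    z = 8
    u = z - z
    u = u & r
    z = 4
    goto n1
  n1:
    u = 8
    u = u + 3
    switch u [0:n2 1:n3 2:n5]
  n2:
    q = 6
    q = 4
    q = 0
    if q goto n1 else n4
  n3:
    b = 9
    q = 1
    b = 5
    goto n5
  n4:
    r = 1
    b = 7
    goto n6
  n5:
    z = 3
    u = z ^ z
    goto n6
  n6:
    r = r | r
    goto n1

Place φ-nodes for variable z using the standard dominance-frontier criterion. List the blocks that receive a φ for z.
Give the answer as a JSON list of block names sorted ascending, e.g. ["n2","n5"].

Answer: ["n1", "n6"]

Working:
idom tree: n1←n0 n2←n1 n3←n1 n4←n2 n5←n1 n6←n1
Join-block Dom:
  n1: preds {n0,n2,n6}: {n0} ∩ {n0,n1,n2} ∩ {n0,n1,n6} = {n0}; idom=n0
  n5: preds {n1,n3}: {n0,n1} ∩ {n0,n1,n3} = {n0,n1}; idom=n1
  n6: preds {n4,n5}: {n0,n1,n2,n4} ∩ {n0,n1,n5} = {n0,n1}; idom=n1

DF derivation:
  join n1 pred n0: · stop@n0
  join n1 pred n2: n2→n1 stop@n0
  join n1 pred n6: n6→n1 stop@n0
  join n5 pred n1: · stop@n1
  join n5 pred n3: n3 stop@n1
  join n6 pred n4: n4→n2 stop@n1
  join n6 pred n5: n5 stop@n1
  n0 → ∅
  n1 → {n1}
  n2 → {n1,n6}
  n3 → {n5}
  n4 → {n6}
  n5 → {n6}
  n6 → {n1}

φ for z: defs {n0,n5}
  DF⁺ = {n1,n6}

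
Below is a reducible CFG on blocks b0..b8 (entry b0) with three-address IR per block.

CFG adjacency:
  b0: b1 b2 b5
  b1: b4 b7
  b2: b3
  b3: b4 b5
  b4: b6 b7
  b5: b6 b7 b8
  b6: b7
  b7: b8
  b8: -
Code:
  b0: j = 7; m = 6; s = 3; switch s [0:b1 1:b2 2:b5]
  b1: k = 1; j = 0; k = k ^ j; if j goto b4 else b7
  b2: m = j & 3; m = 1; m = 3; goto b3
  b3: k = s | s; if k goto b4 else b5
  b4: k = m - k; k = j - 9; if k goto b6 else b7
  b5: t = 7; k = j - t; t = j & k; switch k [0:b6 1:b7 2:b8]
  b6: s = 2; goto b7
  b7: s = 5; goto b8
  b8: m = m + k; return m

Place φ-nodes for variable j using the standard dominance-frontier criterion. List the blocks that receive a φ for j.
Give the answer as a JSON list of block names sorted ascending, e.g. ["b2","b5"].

idom tree: b1←b0 b2←b0 b3←b2 b4←b0 b5←b0 b6←b0 b7←b0 b8←b0
Dom∩ at merges:
  b4: preds {b1,b3}: {b0,b1} ∩ {b0,b2,b3} = {b0}; idom=b0
  b5: preds {b0,b3}: {b0} ∩ {b0,b2,b3} = {b0}; idom=b0
  b6: preds {b4,b5}: {b0,b4} ∩ {b0,b5} = {b0}; idom=b0
  b7: preds {b1,b4,b5,b6}: {b0,b1} ∩ {b0,b4} ∩ {b0,b5} ∩ {b0,b6} = {b0}; idom=b0
  b8: preds {b5,b7}: {b0,b5} ∩ {b0,b7} = {b0}; idom=b0

Frontier:
  b4←b1: walk b1 to b0
  b4←b3: walk b3→b2 to b0
  b5←b0: walk · to b0
  b5←b3: walk b3→b2 to b0
  b6←b4: walk b4 to b0
  b6←b5: walk b5 to b0
  b7←b1: walk b1 to b0
  b7←b4: walk b4 to b0
  b7←b5: walk b5 to b0
  b7←b6: walk b6 to b0
  b8←b5: walk b5 to b0
  b8←b7: walk b7 to b0
  b0: DF=∅
  b1: DF={b4,b7}
  b2: DF={b4,b5}
  b3: DF={b4,b5}
  b4: DF={b6,b7}
  b5: DF={b6,b7,b8}
  b6: DF={b7}
  b7: DF={b8}
  b8: DF=∅

φ for j: defs {b0,b1}
  DF⁺ = {b4,b6,b7,b8}

Answer: ["b4", "b6", "b7", "b8"]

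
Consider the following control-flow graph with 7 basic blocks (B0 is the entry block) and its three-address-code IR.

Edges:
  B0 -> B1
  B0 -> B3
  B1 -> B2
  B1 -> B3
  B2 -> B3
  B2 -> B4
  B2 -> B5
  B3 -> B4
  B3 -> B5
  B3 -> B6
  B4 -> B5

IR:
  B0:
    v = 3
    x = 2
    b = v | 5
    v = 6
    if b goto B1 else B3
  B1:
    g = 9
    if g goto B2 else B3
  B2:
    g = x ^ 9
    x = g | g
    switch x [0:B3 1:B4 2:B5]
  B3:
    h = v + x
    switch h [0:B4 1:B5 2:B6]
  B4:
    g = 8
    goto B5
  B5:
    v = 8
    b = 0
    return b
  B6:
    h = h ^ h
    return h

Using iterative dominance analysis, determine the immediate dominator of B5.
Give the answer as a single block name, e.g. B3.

idom tree: B1←B0 B2←B1 B3←B0 B4←B0 B5←B0 B6←B3
Join-block Dom:
  B3: preds {B0,B1,B2}: {B0} ∩ {B0,B1} ∩ {B0,B1,B2} = {B0}; idom=B0
  B4: preds {B2,B3}: {B0,B1,B2} ∩ {B0,B3} = {B0}; idom=B0
  B5: preds {B2,B3,B4}: {B0,B1,B2} ∩ {B0,B3} ∩ {B0,B4} = {B0}; idom=B0

idom(B5) = B0

Answer: B0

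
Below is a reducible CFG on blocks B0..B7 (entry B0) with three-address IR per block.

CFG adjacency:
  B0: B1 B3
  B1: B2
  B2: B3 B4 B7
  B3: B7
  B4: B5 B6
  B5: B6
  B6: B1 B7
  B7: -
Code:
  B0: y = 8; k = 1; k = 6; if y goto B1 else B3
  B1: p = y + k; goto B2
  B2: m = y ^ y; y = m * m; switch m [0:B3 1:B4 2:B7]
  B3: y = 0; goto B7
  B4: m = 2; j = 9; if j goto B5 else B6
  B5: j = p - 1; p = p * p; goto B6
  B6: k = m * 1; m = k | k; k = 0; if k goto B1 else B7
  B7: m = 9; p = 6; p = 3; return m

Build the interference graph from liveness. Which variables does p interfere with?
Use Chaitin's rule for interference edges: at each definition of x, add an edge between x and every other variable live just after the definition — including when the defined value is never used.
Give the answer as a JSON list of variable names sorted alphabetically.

Block summaries:
  B0: {k,y} / ∅
  B1: {p} / {k,y}
  B2: {m,y} / {y}
  B3: {y} / ∅
  B4: {j,m} / ∅
  B5: {j,p} / {p}
  B6: {k,m} / {m}
  B7: {m,p} / ∅

Liveness:
  live B0: ∅→{k,y}
  live B1: {k,y}→{p,y}
  live B2: {p,y}→{p,y}
  live B3: ∅→∅
  live B4: {p,y}→{m,p,y}
  live B5: {m,p,y}→{m,y}
  live B6: {m,y}→{k,y}
  live B7: ∅→∅

Interfere edges:
  j — {m,p,y}
  k — {y}
  m — {j,p,y}
  p — {j,m,y}
  y — {j,k,m,p}

N(p) = ["j", "m", "y"]

Answer: ["j", "m", "y"]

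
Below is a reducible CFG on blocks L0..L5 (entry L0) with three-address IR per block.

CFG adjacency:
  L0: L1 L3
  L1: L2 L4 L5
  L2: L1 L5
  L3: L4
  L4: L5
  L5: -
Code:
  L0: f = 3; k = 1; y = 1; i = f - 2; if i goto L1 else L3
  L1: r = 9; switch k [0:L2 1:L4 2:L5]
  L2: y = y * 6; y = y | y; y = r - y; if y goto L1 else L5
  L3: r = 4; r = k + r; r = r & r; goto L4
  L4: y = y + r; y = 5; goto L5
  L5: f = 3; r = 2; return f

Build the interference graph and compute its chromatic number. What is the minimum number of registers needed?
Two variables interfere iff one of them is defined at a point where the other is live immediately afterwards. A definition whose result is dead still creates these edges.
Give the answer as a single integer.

def/use:
  L0: def={f,i,k,y} ue=∅
  L1: def={r} ue={k}
  L2: def={y} ue={r,y}
  L3: def={r} ue={k}
  L4: def={y} ue={r,y}
  L5: def={f,r} ue=∅

Liveness:
  L0: in=∅ out={k,y}
  L1: in={k,y} out={k,r,y}
  L2: in={k,r,y} out={k,y}
  L3: in={k,y} out={r,y}
  L4: in={r,y} out=∅
  L5: in=∅ out=∅

Interfere edges:
  f: {k,r,y}
  i: {k,y}
  k: {f,i,r,y}
  r: {f,k,y}
  y: {f,i,k,r}

Colouring:
  lower bound: {f,k,r,y} mutually conflict ⇒ χ ≥ 4
  4-colouring: R0={k}  R1={y}  R2={f,i}  R3={r}
  χ = 4

Answer: 4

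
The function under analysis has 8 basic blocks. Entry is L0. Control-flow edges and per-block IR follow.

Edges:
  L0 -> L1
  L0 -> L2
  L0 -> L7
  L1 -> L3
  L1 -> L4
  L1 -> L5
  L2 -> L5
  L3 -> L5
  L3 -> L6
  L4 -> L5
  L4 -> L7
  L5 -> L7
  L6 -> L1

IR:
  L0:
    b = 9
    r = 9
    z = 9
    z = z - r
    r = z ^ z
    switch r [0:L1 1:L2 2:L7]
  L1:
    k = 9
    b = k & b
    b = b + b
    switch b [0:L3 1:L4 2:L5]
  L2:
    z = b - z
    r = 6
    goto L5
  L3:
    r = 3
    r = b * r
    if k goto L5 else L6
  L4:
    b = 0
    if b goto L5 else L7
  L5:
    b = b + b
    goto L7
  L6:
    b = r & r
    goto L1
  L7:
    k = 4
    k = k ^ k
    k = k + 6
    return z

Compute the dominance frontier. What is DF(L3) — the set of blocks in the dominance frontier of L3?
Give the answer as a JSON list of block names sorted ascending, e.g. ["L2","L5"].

Answer: ["L1", "L5"]

Working:
idom tree: L1←L0 L2←L0 L3←L1 L4←L1 L5←L0 L6←L3 L7←L0
Dom at joins:
  L1: preds {L0,L6}: {L0} ∩ {L0,L1,L3,L6} = {L0}; idom=L0
  L5: preds {L1,L2,L3,L4}: {L0,L1} ∩ {L0,L2} ∩ {L0,L1,L3} ∩ {L0,L1,L4} = {L0}; idom=L0
  L7: preds {L0,L4,L5}: {L0} ∩ {L0,L1,L4} ∩ {L0,L5} = {L0}; idom=L0

DF derivation:
  join L1 pred L0: · stop@L0
  join L1 pred L6: L6→L3→L1 stop@L0
  join L5 pred L1: L1 stop@L0
  join L5 pred L2: L2 stop@L0
  join L5 pred L3: L3→L1 stop@L0
  join L5 pred L4: L4→L1 stop@L0
  join L7 pred L0: · stop@L0
  join L7 pred L4: L4→L1 stop@L0
  join L7 pred L5: L5 stop@L0
  DF(L0)=∅
  DF(L1)={L1,L5,L7}
  DF(L2)={L5}
  DF(L3)={L1,L5}
  DF(L4)={L5,L7}
  DF(L5)={L7}
  DF(L6)={L1}
  DF(L7)=∅

DF(L3) = ["L1", "L5"]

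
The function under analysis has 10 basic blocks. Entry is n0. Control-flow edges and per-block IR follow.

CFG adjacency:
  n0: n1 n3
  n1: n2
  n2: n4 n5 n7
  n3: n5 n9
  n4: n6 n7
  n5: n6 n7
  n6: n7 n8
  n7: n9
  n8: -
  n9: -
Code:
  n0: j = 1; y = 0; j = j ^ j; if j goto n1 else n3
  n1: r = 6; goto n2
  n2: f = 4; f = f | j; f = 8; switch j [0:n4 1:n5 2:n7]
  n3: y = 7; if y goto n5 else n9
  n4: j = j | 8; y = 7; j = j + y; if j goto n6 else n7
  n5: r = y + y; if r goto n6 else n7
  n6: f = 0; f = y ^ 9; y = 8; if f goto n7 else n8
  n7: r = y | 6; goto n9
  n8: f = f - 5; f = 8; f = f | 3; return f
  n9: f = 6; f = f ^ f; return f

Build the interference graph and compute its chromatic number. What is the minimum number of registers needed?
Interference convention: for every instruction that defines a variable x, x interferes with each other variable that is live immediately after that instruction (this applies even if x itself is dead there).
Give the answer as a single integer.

Answer: 3

Analysis:
Per-block:
  n0 def {j,y} use ∅
  n1 def {r} use ∅
  n2 def {f} use {j}
  n3 def {y} use ∅
  n4 def {j,y} use {j}
  n5 def {r} use {y}
  n6 def {f,y} use {y}
  n7 def {r} use {y}
  n8 def {f} use {f}
  n9 def {f} use ∅

Backward fixpoint:
  n0: in=∅ out={j,y}
  n1: in={j,y} out={j,y}
  n2: in={j,y} out={j,y}
  n3: in=∅ out={y}
  n4: in={j} out={y}
  n5: in={y} out={y}
  n6: in={y} out={f,y}
  n7: in={y} out=∅
  n8: in={f} out=∅
  n9: in=∅ out=∅

Conflict graph:
  f — {j,y}
  j — {f,r,y}
  r — {j,y}
  y — {f,j,r}

Colouring:
  clique {f,j,y} ⇒ need ≥ 3
  3-colouring: c0={j}  c1={y}  c2={f,r}
  χ = 3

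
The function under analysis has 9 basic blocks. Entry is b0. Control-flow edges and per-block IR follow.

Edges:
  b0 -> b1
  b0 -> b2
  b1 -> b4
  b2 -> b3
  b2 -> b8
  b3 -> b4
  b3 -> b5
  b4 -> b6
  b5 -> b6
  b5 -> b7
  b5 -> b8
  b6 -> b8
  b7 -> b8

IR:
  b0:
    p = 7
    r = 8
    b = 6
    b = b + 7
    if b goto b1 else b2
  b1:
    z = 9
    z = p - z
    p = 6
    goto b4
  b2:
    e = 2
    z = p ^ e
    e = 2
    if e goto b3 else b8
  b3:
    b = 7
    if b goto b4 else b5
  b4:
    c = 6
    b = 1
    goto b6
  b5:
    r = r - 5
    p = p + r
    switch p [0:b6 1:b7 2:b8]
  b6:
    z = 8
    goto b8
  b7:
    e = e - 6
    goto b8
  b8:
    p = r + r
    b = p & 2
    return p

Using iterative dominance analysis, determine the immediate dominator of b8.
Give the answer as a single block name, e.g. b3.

idom tree: b1←b0 b2←b0 b3←b2 b4←b0 b5←b3 b6←b0 b7←b5 b8←b0
Join-block Dom:
  b4: preds {b1,b3}: {b0,b1} ∩ {b0,b2,b3} = {b0}; idom=b0
  b6: preds {b4,b5}: {b0,b4} ∩ {b0,b2,b3,b5} = {b0}; idom=b0
  b8: preds {b2,b5,b6,b7}: {b0,b2} ∩ {b0,b2,b3,b5} ∩ {b0,b6} ∩ {b0,b2,b3,b5,b7} = {b0}; idom=b0

idom(b8) = b0

Answer: b0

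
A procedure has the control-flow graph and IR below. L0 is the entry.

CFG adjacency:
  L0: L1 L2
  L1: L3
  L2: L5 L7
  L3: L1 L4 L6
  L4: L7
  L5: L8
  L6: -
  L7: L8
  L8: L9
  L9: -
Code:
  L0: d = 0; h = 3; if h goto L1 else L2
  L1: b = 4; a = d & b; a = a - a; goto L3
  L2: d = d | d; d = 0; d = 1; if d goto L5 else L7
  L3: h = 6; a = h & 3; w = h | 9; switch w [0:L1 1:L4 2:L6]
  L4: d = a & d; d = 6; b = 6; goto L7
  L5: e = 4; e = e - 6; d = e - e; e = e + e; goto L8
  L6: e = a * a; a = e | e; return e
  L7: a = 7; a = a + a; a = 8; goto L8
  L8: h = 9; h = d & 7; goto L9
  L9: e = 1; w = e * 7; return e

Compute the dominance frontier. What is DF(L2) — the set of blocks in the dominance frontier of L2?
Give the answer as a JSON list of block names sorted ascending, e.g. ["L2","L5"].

Answer: ["L7", "L8"]

Working:
idom tree: L1←L0 L2←L0 L3←L1 L4←L3 L5←L2 L6←L3 L7←L0 L8←L0 L9←L8
Join-block Dom:
  L1: preds {L0,L3}: {L0} ∩ {L0,L1,L3} = {L0}; idom=L0
  L7: preds {L2,L4}: {L0,L2} ∩ {L0,L1,L3,L4} = {L0}; idom=L0
  L8: preds {L5,L7}: {L0,L2,L5} ∩ {L0,L7} = {L0}; idom=L0

DF walk-up:
  L1←L0: walk · to L0
  L1←L3: walk L3→L1 to L0
  L7←L2: walk L2 to L0
  L7←L4: walk L4→L3→L1 to L0
  L8←L5: walk L5→L2 to L0
  L8←L7: walk L7 to L0
  L0: DF=∅
  L1: DF={L1,L7}
  L2: DF={L7,L8}
  L3: DF={L1,L7}
  L4: DF={L7}
  L5: DF={L8}
  L6: DF=∅
  L7: DF={L8}
  L8: DF=∅
  L9: DF=∅

DF(L2) = ["L7", "L8"]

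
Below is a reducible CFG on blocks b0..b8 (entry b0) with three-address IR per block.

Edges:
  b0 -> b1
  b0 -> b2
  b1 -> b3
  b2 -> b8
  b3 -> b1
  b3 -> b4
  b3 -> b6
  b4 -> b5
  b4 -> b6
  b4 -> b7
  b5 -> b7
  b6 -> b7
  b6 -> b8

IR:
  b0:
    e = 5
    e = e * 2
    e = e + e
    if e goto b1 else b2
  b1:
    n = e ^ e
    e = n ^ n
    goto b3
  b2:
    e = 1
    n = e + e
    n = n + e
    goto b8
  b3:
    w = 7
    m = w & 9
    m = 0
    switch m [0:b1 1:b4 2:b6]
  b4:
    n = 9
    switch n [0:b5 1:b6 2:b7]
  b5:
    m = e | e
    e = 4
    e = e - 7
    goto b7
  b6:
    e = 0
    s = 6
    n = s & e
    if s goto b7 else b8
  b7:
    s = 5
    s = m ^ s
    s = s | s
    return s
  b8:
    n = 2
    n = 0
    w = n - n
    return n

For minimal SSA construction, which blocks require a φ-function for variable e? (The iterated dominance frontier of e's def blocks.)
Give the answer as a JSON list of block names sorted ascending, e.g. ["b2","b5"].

idom tree: b1←b0 b2←b0 b3←b1 b4←b3 b5←b4 b6←b3 b7←b3 b8←b0
Join-block Dom:
  b1: preds {b0,b3}: {b0} ∩ {b0,b1,b3} = {b0}; idom=b0
  b6: preds {b3,b4}: {b0,b1,b3} ∩ {b0,b1,b3,b4} = {b0,b1,b3}; idom=b3
  b7: preds {b4,b5,b6}: {b0,b1,b3,b4} ∩ {b0,b1,b3,b4,b5} ∩ {b0,b1,b3,b6} = {b0,b1,b3}; idom=b3
  b8: preds {b2,b6}: {b0,b2} ∩ {b0,b1,b3,b6} = {b0}; idom=b0

DF derivation:
  join b1 pred b0: · stop@b0
  join b1 pred b3: b3→b1 stop@b0
  join b6 pred b3: · stop@b3
  join b6 pred b4: b4 stop@b3
  join b7 pred b4: b4 stop@b3
  join b7 pred b5: b5→b4 stop@b3
  join b7 pred b6: b6 stop@b3
  join b8 pred b2: b2 stop@b0
  join b8 pred b6: b6→b3→b1 stop@b0
  b0: DF=∅
  b1: DF={b1,b8}
  b2: DF={b8}
  b3: DF={b1,b8}
  b4: DF={b6,b7}
  b5: DF={b7}
  b6: DF={b7,b8}
  b7: DF=∅
  b8: DF=∅

φ for e: defs {b0,b1,b2,b5,b6}
  DF⁺ = {b1,b7,b8}

Answer: ["b1", "b7", "b8"]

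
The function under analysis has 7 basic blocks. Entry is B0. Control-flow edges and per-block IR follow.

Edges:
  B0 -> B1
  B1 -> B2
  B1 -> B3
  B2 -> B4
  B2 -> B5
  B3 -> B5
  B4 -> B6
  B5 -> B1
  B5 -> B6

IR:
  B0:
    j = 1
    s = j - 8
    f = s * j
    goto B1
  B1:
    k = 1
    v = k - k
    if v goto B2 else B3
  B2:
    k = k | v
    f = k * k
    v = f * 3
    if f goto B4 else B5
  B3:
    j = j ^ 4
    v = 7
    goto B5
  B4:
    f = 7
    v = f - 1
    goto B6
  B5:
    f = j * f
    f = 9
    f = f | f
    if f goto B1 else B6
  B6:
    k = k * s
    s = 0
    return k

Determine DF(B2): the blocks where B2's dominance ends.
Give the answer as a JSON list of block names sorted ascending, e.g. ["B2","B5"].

Answer: ["B5", "B6"]

Working:
idom tree: B1←B0 B2←B1 B3←B1 B4←B2 B5←B1 B6←B1
Dom∩ at merges:
  B1: preds {B0,B5}: {B0} ∩ {B0,B1,B5} = {B0}; idom=B0
  B5: preds {B2,B3}: {B0,B1,B2} ∩ {B0,B1,B3} = {B0,B1}; idom=B1
  B6: preds {B4,B5}: {B0,B1,B2,B4} ∩ {B0,B1,B5} = {B0,B1}; idom=B1

Frontier:
  B1←B0: walk · to B0
  B1←B5: walk B5→B1 to B0
  B5←B2: walk B2 to B1
  B5←B3: walk B3 to B1
  B6←B4: walk B4→B2 to B1
  B6←B5: walk B5 to B1
  B0 → ∅
  B1 → {B1}
  B2 → {B5,B6}
  B3 → {B5}
  B4 → {B6}
  B5 → {B1,B6}
  B6 → ∅

DF(B2) = ["B5", "B6"]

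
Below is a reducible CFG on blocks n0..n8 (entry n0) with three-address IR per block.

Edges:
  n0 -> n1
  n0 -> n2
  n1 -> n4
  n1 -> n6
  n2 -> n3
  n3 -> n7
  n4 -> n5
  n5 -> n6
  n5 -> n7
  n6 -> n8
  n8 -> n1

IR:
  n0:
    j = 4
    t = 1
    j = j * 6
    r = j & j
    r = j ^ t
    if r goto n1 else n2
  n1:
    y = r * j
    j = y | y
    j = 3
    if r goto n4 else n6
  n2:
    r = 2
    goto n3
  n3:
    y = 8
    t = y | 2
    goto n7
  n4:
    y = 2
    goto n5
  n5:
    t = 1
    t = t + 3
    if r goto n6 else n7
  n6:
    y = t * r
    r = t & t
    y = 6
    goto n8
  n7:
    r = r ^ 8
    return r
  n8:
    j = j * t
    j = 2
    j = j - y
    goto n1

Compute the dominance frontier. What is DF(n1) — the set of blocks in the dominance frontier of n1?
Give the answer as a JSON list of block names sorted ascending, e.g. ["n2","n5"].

Answer: ["n1", "n7"]

Analysis:
idom tree: n1←n0 n2←n0 n3←n2 n4←n1 n5←n4 n6←n1 n7←n0 n8←n6
Dom∩ at merges:
  n1: preds {n0,n8}: {n0} ∩ {n0,n1,n6,n8} = {n0}; idom=n0
  n6: preds {n1,n5}: {n0,n1} ∩ {n0,n1,n4,n5} = {n0,n1}; idom=n1
  n7: preds {n3,n5}: {n0,n2,n3} ∩ {n0,n1,n4,n5} = {n0}; idom=n0

DF derivation:
  n1←n0: walk · to n0
  n1←n8: walk n8→n6→n1 to n0
  n6←n1: walk · to n1
  n6←n5: walk n5→n4 to n1
  n7←n3: walk n3→n2 to n0
  n7←n5: walk n5→n4→n1 to n0
  DF(n0)=∅
  DF(n1)={n1,n7}
  DF(n2)={n7}
  DF(n3)={n7}
  DF(n4)={n6,n7}
  DF(n5)={n6,n7}
  DF(n6)={n1}
  DF(n7)=∅
  DF(n8)={n1}

DF(n1) = ["n1", "n7"]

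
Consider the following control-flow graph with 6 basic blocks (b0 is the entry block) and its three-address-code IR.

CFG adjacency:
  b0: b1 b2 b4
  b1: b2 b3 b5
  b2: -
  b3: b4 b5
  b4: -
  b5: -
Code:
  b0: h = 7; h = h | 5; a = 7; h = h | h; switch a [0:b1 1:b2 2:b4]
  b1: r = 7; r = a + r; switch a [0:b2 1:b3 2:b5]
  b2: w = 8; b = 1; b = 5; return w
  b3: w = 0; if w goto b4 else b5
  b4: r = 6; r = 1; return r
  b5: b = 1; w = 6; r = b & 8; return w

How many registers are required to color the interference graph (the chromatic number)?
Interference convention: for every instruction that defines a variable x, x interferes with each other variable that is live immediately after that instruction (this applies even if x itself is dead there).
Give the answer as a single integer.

Answer: 2

Working:
def/use:
  b0: def={a,h} ue=∅
  b1: def={r} ue={a}
  b2: def={b,w} ue=∅
  b3: def={w} ue=∅
  b4: def={r} ue=∅
  b5: def={b,r,w} ue=∅

Live sets:
  b0: in=∅ out={a}
  b1: in={a} out=∅
  b2: in=∅ out=∅
  b3: in=∅ out=∅
  b4: in=∅ out=∅
  b5: in=∅ out=∅

Conflict graph:
  a↔{h,r}
  b↔{w}
  h↔{a}
  r↔{a,w}
  w↔{b,r}

Chromatic number:
  lower bound: {a,h} mutually conflict ⇒ χ ≥ 2
  assign a→c0 b→c1 h→c1 r→c1 w→c0 — no edge inside a register ⇒ χ ≤ 2
  χ = 2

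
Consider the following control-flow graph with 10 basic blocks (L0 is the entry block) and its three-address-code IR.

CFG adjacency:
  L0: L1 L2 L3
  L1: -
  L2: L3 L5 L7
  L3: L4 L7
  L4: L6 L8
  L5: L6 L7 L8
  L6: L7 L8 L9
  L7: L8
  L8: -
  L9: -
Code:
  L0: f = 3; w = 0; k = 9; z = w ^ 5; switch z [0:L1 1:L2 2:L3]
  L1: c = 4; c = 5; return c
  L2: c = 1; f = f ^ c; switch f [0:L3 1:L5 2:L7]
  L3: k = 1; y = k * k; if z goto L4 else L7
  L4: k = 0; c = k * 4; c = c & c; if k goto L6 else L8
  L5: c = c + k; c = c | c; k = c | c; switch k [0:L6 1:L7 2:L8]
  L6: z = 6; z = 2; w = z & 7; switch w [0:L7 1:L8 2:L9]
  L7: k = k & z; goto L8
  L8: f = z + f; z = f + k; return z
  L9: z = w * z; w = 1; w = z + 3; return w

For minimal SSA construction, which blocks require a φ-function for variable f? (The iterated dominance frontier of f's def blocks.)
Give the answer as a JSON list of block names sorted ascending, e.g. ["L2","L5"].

Answer: ["L3", "L6", "L7", "L8"]

Working:
idom tree: L1←L0 L2←L0 L3←L0 L4←L3 L5←L2 L6←L0 L7←L0 L8←L0 L9←L6
Join-block Dom:
  L3: preds {L0,L2}: {L0} ∩ {L0,L2} = {L0}; idom=L0
  L6: preds {L4,L5}: {L0,L3,L4} ∩ {L0,L2,L5} = {L0}; idom=L0
  L7: preds {L2,L3,L5,L6}: {L0,L2} ∩ {L0,L3} ∩ {L0,L2,L5} ∩ {L0,L6} = {L0}; idom=L0
  L8: preds {L4,L5,L6,L7}: {L0,L3,L4} ∩ {L0,L2,L5} ∩ {L0,L6} ∩ {L0,L7} = {L0}; idom=L0

DF derivation:
  L3←L0: walk · to L0
  L3←L2: walk L2 to L0
  L6←L4: walk L4→L3 to L0
  L6←L5: walk L5→L2 to L0
  L7←L2: walk L2 to L0
  L7←L3: walk L3 to L0
  L7←L5: walk L5→L2 to L0
  L7←L6: walk L6 to L0
  L8←L4: walk L4→L3 to L0
  L8←L5: walk L5→L2 to L0
  L8←L6: walk L6 to L0
  L8←L7: walk L7 to L0
  L0: DF=∅
  L1: DF=∅
  L2: DF={L3,L6,L7,L8}
  L3: DF={L6,L7,L8}
  L4: DF={L6,L8}
  L5: DF={L6,L7,L8}
  L6: DF={L7,L8}
  L7: DF={L8}
  L8: DF=∅
  L9: DF=∅

φ for f: defs {L0,L2,L8}
  DF⁺ = {L3,L6,L7,L8}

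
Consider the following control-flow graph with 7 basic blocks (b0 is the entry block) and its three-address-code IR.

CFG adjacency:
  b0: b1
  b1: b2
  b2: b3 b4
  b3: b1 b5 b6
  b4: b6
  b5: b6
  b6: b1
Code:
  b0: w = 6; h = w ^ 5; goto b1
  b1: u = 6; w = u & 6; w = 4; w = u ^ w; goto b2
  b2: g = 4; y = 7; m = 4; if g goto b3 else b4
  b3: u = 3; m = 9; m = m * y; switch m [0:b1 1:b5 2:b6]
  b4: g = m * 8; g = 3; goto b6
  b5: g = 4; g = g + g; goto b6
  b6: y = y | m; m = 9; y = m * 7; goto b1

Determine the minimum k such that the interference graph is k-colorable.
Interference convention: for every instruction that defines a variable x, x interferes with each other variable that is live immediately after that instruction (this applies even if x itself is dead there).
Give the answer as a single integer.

Per-block:
  b0 def {h,w} use ∅
  b1 def {u,w} use ∅
  b2 def {g,m,y} use ∅
  b3 def {m,u} use {y}
  b4 def {g} use {m}
  b5 def {g} use ∅
  b6 def {m,y} use {m,y}

Liveness:
  live b0: ∅→∅
  live b1: ∅→∅
  live b2: ∅→{m,y}
  live b3: {y}→{m,y}
  live b4: {m,y}→{m,y}
  live b5: {m,y}→{m,y}
  live b6: {m,y}→∅

Interfere edges:
  g↔{m,y}
  h↔∅
  m↔{g,y}
  u↔{w,y}
  w↔{u}
  y↔{g,m,u}

Registers:
  {g,m,y} pairwise interfere (3-clique) ⇒ χ ≥ 3
  3-colouring: R0={h,w,y}  R1={g,u}  R2={m}
  χ = 3

Answer: 3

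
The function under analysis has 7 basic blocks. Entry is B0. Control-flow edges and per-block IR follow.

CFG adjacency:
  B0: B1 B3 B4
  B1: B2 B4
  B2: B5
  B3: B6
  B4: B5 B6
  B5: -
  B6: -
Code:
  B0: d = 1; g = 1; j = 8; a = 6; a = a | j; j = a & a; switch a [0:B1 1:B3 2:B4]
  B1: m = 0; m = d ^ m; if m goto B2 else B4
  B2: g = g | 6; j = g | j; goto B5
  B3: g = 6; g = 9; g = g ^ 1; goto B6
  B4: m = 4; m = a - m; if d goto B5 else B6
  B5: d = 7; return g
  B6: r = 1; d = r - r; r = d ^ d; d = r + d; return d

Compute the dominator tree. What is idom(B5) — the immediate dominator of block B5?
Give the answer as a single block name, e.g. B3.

idom tree: B1←B0 B2←B1 B3←B0 B4←B0 B5←B0 B6←B0
Dom at joins:
  B4: preds {B0,B1}: {B0} ∩ {B0,B1} = {B0}; idom=B0
  B5: preds {B2,B4}: {B0,B1,B2} ∩ {B0,B4} = {B0}; idom=B0
  B6: preds {B3,B4}: {B0,B3} ∩ {B0,B4} = {B0}; idom=B0

idom(B5) = B0

Answer: B0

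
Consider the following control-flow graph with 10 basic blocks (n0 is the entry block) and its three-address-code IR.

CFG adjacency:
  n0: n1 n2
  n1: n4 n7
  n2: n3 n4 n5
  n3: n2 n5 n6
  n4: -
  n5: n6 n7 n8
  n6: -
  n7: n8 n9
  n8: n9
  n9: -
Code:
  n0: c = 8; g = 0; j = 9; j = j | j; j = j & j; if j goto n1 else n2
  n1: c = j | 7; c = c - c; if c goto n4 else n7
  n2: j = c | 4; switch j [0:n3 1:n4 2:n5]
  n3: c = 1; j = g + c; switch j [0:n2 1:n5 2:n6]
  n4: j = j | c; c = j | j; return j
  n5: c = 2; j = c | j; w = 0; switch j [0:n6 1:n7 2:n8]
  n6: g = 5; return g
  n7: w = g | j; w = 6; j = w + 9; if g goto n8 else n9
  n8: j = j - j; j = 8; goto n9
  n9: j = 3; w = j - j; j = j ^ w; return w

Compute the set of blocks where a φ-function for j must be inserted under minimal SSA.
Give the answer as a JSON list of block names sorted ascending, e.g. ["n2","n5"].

idom tree: n1←n0 n2←n0 n3←n2 n4←n0 n5←n2 n6←n2 n7←n0 n8←n0 n9←n0
Dom at joins:
  n2: preds {n0,n3}: {n0} ∩ {n0,n2,n3} = {n0}; idom=n0
  n4: preds {n1,n2}: {n0,n1} ∩ {n0,n2} = {n0}; idom=n0
  n5: preds {n2,n3}: {n0,n2} ∩ {n0,n2,n3} = {n0,n2}; idom=n2
  n6: preds {n3,n5}: {n0,n2,n3} ∩ {n0,n2,n5} = {n0,n2}; idom=n2
  n7: preds {n1,n5}: {n0,n1} ∩ {n0,n2,n5} = {n0}; idom=n0
  n8: preds {n5,n7}: {n0,n2,n5} ∩ {n0,n7} = {n0}; idom=n0
  n9: preds {n7,n8}: {n0,n7} ∩ {n0,n8} = {n0}; idom=n0

DF walk-up:
  join n2 pred n0: · stop@n0
  join n2 pred n3: n3→n2 stop@n0
  join n4 pred n1: n1 stop@n0
  join n4 pred n2: n2 stop@n0
  join n5 pred n2: · stop@n2
  join n5 pred n3: n3 stop@n2
  join n6 pred n3: n3 stop@n2
  join n6 pred n5: n5 stop@n2
  join n7 pred n1: n1 stop@n0
  join n7 pred n5: n5→n2 stop@n0
  join n8 pred n5: n5→n2 stop@n0
  join n8 pred n7: n7 stop@n0
  join n9 pred n7: n7 stop@n0
  join n9 pred n8: n8 stop@n0
  DF(n0)=∅
  DF(n1)={n4,n7}
  DF(n2)={n2,n4,n7,n8}
  DF(n3)={n2,n5,n6}
  DF(n4)=∅
  DF(n5)={n6,n7,n8}
  DF(n6)=∅
  DF(n7)={n8,n9}
  DF(n8)={n9}
  DF(n9)=∅

φ for j: defs {n0,n2,n3,n4,n5,n7,n8,n9}
  DF⁺ = {n2,n4,n5,n6,n7,n8,n9}

Answer: ["n2", "n4", "n5", "n6", "n7", "n8", "n9"]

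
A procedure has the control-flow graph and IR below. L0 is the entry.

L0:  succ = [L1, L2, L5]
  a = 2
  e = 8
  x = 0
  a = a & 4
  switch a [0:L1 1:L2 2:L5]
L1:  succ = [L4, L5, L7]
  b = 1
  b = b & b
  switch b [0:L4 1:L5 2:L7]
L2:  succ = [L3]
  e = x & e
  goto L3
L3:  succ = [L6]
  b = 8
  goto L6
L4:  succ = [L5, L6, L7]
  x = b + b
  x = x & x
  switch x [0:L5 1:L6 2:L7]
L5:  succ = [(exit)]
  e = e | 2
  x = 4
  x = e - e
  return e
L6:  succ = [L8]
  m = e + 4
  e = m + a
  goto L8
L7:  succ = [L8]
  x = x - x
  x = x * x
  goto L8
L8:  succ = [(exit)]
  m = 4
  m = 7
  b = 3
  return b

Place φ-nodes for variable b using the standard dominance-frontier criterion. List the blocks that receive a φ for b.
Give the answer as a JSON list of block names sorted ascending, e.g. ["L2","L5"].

idom tree: L1←L0 L2←L0 L3←L2 L4←L1 L5←L0 L6←L0 L7←L1 L8←L0
Dom at joins:
  L5: preds {L0,L1,L4}: {L0} ∩ {L0,L1} ∩ {L0,L1,L4} = {L0}; idom=L0
  L6: preds {L3,L4}: {L0,L2,L3} ∩ {L0,L1,L4} = {L0}; idom=L0
  L7: preds {L1,L4}: {L0,L1} ∩ {L0,L1,L4} = {L0,L1}; idom=L1
  L8: preds {L6,L7}: {L0,L6} ∩ {L0,L1,L7} = {L0}; idom=L0

DF walk-up:
  join L5 pred L0: · stop@L0
  join L5 pred L1: L1 stop@L0
  join L5 pred L4: L4→L1 stop@L0
  join L6 pred L3: L3→L2 stop@L0
  join L6 pred L4: L4→L1 stop@L0
  join L7 pred L1: · stop@L1
  join L7 pred L4: L4 stop@L1
  join L8 pred L6: L6 stop@L0
  join L8 pred L7: L7→L1 stop@L0
  L0: DF=∅
  L1: DF={L5,L6,L8}
  L2: DF={L6}
  L3: DF={L6}
  L4: DF={L5,L6,L7}
  L5: DF=∅
  L6: DF={L8}
  L7: DF={L8}
  L8: DF=∅

φ for b: defs {L1,L3,L8}
  DF⁺ = {L5,L6,L8}

Answer: ["L5", "L6", "L8"]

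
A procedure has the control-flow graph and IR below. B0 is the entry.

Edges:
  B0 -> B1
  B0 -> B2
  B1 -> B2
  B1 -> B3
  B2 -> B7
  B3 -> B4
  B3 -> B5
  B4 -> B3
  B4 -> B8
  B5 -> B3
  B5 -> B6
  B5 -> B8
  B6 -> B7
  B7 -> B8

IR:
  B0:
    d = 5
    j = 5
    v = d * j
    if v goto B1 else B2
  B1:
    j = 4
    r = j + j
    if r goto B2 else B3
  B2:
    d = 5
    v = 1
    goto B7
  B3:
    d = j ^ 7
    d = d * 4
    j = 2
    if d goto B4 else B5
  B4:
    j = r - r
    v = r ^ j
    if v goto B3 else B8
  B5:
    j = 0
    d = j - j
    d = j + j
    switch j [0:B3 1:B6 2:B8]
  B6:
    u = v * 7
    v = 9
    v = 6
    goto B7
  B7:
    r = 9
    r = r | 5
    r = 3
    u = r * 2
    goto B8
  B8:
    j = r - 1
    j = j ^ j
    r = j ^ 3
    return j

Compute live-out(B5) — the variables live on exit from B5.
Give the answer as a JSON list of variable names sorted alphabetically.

def/use:
  B0 def {d,j,v} use ∅
  B1 def {j,r} use ∅
  B2 def {d,v} use ∅
  B3 def {d,j} use {j}
  B4 def {j,v} use {r}
  B5 def {d,j} use ∅
  B6 def {u,v} use {v}
  B7 def {r,u} use ∅
  B8 def {j,r} use {r}

Live sets:
  B0 li=∅ lo={v}
  B1 li={v} lo={j,r,v}
  B2 li=∅ lo=∅
  B3 li={j,r,v} lo={r,v}
  B4 li={r} lo={j,r,v}
  B5 li={r,v} lo={j,r,v}
  B6 li={v} lo=∅
  B7 li=∅ lo={r}
  B8 li={r} lo=∅

live-out(B5) = ["j", "r", "v"]

Answer: ["j", "r", "v"]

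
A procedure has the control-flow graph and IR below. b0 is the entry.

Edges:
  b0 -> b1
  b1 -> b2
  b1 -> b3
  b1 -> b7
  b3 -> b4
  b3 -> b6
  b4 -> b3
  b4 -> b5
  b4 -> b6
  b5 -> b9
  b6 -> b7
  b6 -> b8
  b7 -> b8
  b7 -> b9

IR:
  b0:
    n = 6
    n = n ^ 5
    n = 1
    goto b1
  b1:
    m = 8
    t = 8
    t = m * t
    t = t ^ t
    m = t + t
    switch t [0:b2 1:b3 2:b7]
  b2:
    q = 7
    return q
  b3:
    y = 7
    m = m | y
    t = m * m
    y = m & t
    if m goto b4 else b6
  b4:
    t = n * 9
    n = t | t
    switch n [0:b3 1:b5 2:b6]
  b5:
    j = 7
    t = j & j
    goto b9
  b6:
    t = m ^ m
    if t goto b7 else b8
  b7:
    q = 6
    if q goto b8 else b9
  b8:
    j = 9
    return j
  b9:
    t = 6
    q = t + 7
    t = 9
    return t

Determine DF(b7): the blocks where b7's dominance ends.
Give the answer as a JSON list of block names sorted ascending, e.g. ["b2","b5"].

Answer: ["b8", "b9"]

Working:
idom tree: b1←b0 b2←b1 b3←b1 b4←b3 b5←b4 b6←b3 b7←b1 b8←b1 b9←b1
Dom at joins:
  b3: preds {b1,b4}: {b0,b1} ∩ {b0,b1,b3,b4} = {b0,b1}; idom=b1
  b6: preds {b3,b4}: {b0,b1,b3} ∩ {b0,b1,b3,b4} = {b0,b1,b3}; idom=b3
  b7: preds {b1,b6}: {b0,b1} ∩ {b0,b1,b3,b6} = {b0,b1}; idom=b1
  b8: preds {b6,b7}: {b0,b1,b3,b6} ∩ {b0,b1,b7} = {b0,b1}; idom=b1
  b9: preds {b5,b7}: {b0,b1,b3,b4,b5} ∩ {b0,b1,b7} = {b0,b1}; idom=b1

Frontier:
  b3←b1: walk · to b1
  b3←b4: walk b4→b3 to b1
  b6←b3: walk · to b3
  b6←b4: walk b4 to b3
  b7←b1: walk · to b1
  b7←b6: walk b6→b3 to b1
  b8←b6: walk b6→b3 to b1
  b8←b7: walk b7 to b1
  b9←b5: walk b5→b4→b3 to b1
  b9←b7: walk b7 to b1
  b0: DF=∅
  b1: DF=∅
  b2: DF=∅
  b3: DF={b3,b7,b8,b9}
  b4: DF={b3,b6,b9}
  b5: DF={b9}
  b6: DF={b7,b8}
  b7: DF={b8,b9}
  b8: DF=∅
  b9: DF=∅

DF(b7) = ["b8", "b9"]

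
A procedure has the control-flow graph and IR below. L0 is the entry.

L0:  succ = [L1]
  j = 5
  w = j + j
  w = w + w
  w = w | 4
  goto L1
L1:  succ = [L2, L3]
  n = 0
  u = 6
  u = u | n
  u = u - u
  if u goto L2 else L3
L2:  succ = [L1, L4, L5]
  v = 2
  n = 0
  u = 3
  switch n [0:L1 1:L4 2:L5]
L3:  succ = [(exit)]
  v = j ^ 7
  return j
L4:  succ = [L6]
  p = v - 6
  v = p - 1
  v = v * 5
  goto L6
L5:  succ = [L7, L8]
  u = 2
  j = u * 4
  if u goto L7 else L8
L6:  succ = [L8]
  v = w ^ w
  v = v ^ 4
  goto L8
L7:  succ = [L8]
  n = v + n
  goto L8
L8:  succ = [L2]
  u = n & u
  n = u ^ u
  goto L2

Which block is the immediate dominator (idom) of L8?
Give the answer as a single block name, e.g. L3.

idom tree: L1←L0 L2←L1 L3←L1 L4←L2 L5←L2 L6←L4 L7←L5 L8←L2
Dom∩ at merges:
  L1: preds {L0,L2}: {L0} ∩ {L0,L1,L2} = {L0}; idom=L0
  L2: preds {L1,L8}: {L0,L1} ∩ {L0,L1,L2,L8} = {L0,L1}; idom=L1
  L8: preds {L5,L6,L7}: {L0,L1,L2,L5} ∩ {L0,L1,L2,L4,L6} ∩ {L0,L1,L2,L5,L7} = {L0,L1,L2}; idom=L2

idom(L8) = L2

Answer: L2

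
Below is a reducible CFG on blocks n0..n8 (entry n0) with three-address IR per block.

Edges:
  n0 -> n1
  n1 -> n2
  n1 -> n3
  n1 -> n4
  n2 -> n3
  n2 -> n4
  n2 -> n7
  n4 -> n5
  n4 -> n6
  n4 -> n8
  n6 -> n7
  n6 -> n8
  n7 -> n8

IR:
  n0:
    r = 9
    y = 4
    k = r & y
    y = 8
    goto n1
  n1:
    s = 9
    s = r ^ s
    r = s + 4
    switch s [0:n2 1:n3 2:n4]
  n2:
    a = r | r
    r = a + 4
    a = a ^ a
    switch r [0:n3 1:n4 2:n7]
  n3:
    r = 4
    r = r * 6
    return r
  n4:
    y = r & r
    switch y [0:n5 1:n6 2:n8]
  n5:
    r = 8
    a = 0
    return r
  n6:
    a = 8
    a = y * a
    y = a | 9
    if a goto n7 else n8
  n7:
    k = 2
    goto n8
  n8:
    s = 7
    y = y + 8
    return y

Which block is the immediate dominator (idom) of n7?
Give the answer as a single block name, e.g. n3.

Answer: n1

Derivation:
idom tree: n1←n0 n2←n1 n3←n1 n4←n1 n5←n4 n6←n4 n7←n1 n8←n1
Dom∩ at merges:
  n3: preds {n1,n2}: {n0,n1} ∩ {n0,n1,n2} = {n0,n1}; idom=n1
  n4: preds {n1,n2}: {n0,n1} ∩ {n0,n1,n2} = {n0,n1}; idom=n1
  n7: preds {n2,n6}: {n0,n1,n2} ∩ {n0,n1,n4,n6} = {n0,n1}; idom=n1
  n8: preds {n4,n6,n7}: {n0,n1,n4} ∩ {n0,n1,n4,n6} ∩ {n0,n1,n7} = {n0,n1}; idom=n1

idom(n7) = n1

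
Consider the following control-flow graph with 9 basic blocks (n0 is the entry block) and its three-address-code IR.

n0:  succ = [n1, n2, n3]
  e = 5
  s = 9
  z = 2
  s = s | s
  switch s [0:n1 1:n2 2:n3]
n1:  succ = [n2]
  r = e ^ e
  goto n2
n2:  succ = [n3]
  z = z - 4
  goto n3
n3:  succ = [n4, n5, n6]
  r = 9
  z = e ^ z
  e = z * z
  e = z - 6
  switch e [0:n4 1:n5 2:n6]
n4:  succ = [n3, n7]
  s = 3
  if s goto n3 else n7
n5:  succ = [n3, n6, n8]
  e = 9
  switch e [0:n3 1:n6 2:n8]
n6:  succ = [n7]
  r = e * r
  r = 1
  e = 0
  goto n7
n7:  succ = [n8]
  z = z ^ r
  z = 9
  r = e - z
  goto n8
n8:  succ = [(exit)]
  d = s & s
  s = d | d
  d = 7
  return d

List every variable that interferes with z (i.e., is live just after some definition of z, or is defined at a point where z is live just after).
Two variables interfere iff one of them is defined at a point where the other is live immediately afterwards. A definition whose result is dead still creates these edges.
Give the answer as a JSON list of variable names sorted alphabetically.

Answer: ["e", "r", "s"]

Derivation:
def/use:
  n0: {e,s,z} / ∅
  n1: {r} / {e}
  n2: {z} / {z}
  n3: {e,r,z} / {e,z}
  n4: {s} / ∅
  n5: {e} / ∅
  n6: {e,r} / {e,r}
  n7: {r,z} / {e,r,z}
  n8: {d,s} / {s}

Liveness:
  n0: in=∅ out={e,s,z}
  n1: in={e,s,z} out={e,s,z}
  n2: in={e,s,z} out={e,s,z}
  n3: in={e,s,z} out={e,r,s,z}
  n4: in={e,r,z} out={e,r,s,z}
  n5: in={r,s,z} out={e,r,s,z}
  n6: in={e,r,s,z} out={e,r,s,z}
  n7: in={e,r,s,z} out={s}
  n8: in={s} out=∅

Interference:
  d↔∅
  e↔{r,s,z}
  r↔{e,s,z}
  s↔{e,r,z}
  z↔{e,r,s}

N(z) = ["e", "r", "s"]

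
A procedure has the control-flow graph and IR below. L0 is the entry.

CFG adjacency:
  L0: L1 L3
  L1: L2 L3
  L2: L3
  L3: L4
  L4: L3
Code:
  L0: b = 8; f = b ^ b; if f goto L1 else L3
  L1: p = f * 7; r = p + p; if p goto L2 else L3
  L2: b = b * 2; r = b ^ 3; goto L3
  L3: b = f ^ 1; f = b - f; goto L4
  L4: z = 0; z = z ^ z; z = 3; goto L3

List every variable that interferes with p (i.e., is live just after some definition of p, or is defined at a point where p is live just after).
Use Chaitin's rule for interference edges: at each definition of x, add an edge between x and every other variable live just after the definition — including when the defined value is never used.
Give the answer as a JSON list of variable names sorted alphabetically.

Answer: ["b", "f", "r"]

Derivation:
Block summaries:
  L0: {b,f} / ∅
  L1: {p,r} / {f}
  L2: {b,r} / {b}
  L3: {b,f} / {f}
  L4: {z} / ∅

Liveness:
  L0: in=∅ out={b,f}
  L1: in={b,f} out={b,f}
  L2: in={b,f} out={f}
  L3: in={f} out={f}
  L4: in={f} out={f}

Interfere edges:
  b: {f,p,r}
  f: {b,p,r,z}
  p: {b,f,r}
  r: {b,f,p}
  z: {f}

N(p) = ["b", "f", "r"]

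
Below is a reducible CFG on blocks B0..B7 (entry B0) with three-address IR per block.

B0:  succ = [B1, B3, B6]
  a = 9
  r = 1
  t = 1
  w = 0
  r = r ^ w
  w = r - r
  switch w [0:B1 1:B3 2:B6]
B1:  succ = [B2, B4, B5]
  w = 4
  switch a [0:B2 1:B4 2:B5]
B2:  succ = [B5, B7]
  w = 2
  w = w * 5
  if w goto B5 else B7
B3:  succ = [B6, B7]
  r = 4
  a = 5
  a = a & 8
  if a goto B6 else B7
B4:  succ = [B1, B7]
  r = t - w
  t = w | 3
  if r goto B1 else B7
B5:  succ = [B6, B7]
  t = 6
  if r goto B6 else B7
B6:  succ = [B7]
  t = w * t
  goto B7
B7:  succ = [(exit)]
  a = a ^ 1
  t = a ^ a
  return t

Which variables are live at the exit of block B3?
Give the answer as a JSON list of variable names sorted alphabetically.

def/use:
  B0: def={a,r,t,w} ue=∅
  B1: def={w} ue={a}
  B2: def={w} ue=∅
  B3: def={a,r} ue=∅
  B4: def={r,t} ue={t,w}
  B5: def={t} ue={r}
  B6: def={t} ue={t,w}
  B7: def={a,t} ue={a}

Backward fixpoint:
  live B0: ∅→{a,r,t,w}
  live B1: {a,r,t}→{a,r,t,w}
  live B2: {a,r}→{a,r,w}
  live B3: {t,w}→{a,t,w}
  live B4: {a,t,w}→{a,r,t}
  live B5: {a,r,w}→{a,t,w}
  live B6: {a,t,w}→{a}
  live B7: {a}→∅

live-out(B3) = ["a", "t", "w"]

Answer: ["a", "t", "w"]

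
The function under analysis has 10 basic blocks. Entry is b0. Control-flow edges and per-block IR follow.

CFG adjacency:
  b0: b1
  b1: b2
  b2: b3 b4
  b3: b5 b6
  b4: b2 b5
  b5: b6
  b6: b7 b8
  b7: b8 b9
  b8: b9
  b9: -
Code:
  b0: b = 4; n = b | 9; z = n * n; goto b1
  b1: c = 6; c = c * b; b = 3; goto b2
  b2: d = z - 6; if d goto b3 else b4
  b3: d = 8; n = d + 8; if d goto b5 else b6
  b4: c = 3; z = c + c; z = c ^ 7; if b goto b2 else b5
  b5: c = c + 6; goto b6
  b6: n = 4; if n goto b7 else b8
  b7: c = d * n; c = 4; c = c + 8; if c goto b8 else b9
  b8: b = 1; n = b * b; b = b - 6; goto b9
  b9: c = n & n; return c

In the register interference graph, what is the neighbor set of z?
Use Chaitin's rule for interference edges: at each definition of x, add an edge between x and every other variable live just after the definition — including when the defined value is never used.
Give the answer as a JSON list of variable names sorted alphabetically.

Block summaries:
  b0: {b,n,z} / ∅
  b1: {b,c} / {b}
  b2: {d} / {z}
  b3: {d,n} / ∅
  b4: {c,z} / {b}
  b5: {c} / {c}
  b6: {n} / ∅
  b7: {c} / {d,n}
  b8: {b,n} / ∅
  b9: {c} / {n}

Backward fixpoint:
  b0: in=∅ out={b,z}
  b1: in={b,z} out={b,c,z}
  b2: in={b,c,z} out={b,c,d}
  b3: in={c} out={c,d}
  b4: in={b,d} out={b,c,d,z}
  b5: in={c,d} out={d}
  b6: in={d} out={d,n}
  b7: in={d,n} out={n}
  b8: in=∅ out={n}
  b9: in={n} out=∅

Conflict graph:
  b↔{c,d,n,z}
  c↔{b,d,n,z}
  d↔{b,c,n,z}
  n↔{b,c,d}
  z↔{b,c,d}

N(z) = ["b", "c", "d"]

Answer: ["b", "c", "d"]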